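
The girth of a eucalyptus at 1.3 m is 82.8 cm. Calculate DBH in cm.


Formula: DBH = C / pi
DBH = 82.8 / pi
pi = 3.14159...
DBH = 26.4 cm

26.4


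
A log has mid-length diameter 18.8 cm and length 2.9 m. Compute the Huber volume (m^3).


Huber: V = Am * L,  Am = pi*(Dm/200)^2
Am = pi*(18.8/200)^2 = 0.027759 m^2
V = 0.027759*2.9 = 0.0805 m^3

0.0805


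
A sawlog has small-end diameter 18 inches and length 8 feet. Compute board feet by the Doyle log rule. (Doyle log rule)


Doyle: BF = (D - 4)^2 * L / 16
Adjusted diameter = 18 - 4 = 14 in
(D-4)^2 = 14^2 = 196
BF = 196 * 8 / 16 = 98 BF

98


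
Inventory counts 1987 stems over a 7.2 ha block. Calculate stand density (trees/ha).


Formula: Stand Density = N_trees / Area_ha
Density = 1987 trees / 7.2 ha
Density = 276 trees/ha

276


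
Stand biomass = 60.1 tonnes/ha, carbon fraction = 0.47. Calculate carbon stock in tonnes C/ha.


Formula: Carbon Stock = Biomass * Carbon Fraction
C = 60.1 t/ha * 0.47
C = 28.2 t C/ha

28.2


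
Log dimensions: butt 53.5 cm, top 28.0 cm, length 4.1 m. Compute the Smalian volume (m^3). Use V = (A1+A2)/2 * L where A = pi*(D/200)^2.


Smalian: V = (A1 + A2)/2 * L,  A = pi*(D/200)^2
A1 = pi*(53.5/200)^2 = 0.224801 m^2
A2 = pi*(28.0/200)^2 = 0.061575 m^2
V = (0.224801+0.061575)/2*4.1 = 0.5871 m^3

0.5871


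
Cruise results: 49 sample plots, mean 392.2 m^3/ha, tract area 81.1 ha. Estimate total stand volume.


Formula: Total Volume = Mean Volume per ha * Total Area
Total Volume = 392.2 m^3/ha * 81.1 ha
Total Volume = 31807 m^3

31807


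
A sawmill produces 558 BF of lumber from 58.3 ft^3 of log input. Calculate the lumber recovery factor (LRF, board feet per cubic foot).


Formula: LRF = Lumber Output (BF) / Log Input (ft^3)
LRF = 558 BF / 58.3 ft^3
LRF = 9.57 BF/ft^3

9.57


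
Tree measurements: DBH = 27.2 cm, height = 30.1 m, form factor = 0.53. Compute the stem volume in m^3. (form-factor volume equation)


Formula: V = pi * (DBH/200)^2 * H * ff
Radius = DBH/200 = 27.2/200 = 0.136 m
Radius^2 = 0.136^2 = 0.018496 m^2
V = pi * 0.018496 * 30.1 * 0.53
V = 0.927 m^3

0.927


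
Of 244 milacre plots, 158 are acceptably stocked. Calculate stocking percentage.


Formula: Stocking % = stocked plots / total plots * 100
Stocking = 158 / 244 * 100
Stocking = 0.6475 * 100 = 64.8%

64.8


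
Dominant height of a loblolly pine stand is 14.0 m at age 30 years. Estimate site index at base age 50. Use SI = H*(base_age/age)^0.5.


Formula: SI = H_dom * (base_age / age)^0.5
Age ratio = 50 / 30 = 1.66667
sqrt(age_ratio) = 1.29099
SI = 14.0 * 1.29099 = 18.1 m

18.1


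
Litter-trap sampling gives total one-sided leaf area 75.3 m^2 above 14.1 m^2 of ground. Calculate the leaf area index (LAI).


Formula: LAI = total leaf area / ground area  (dimensionless)
LAI = 75.3 m^2 / 14.1 m^2
LAI = 5.34

5.34


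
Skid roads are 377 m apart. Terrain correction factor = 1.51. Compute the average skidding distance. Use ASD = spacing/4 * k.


Formula: ASD = (spacing / 4) * correction
Uncorrected distance = spacing / 4 = 377 / 4 = 94.25 m
ASD = 94.25 * 1.51 = 142 m

142


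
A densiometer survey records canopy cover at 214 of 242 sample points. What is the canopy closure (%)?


Formula: Canopy closure = covered points / total points * 100
Closure = 214 / 242 * 100
Closure = 0.8843 * 100 = 88.4%

88.4


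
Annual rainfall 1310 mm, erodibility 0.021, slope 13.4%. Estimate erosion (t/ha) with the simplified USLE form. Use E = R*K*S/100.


Formula: E = R * K * S / 100  (simplified USLE)
R * K = 1310 * 0.021 = 27.51
E = 27.51 * 13.4 / 100 = 3.69 t/ha

3.69


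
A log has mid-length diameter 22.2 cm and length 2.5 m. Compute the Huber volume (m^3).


Huber: V = Am * L,  Am = pi*(Dm/200)^2
Am = pi*(22.2/200)^2 = 0.038708 m^2
V = 0.038708*2.5 = 0.0968 m^3

0.0968


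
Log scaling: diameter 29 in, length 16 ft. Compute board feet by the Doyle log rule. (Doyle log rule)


Doyle: BF = (D - 4)^2 * L / 16
Adjusted diameter = 29 - 4 = 25 in
(D-4)^2 = 25^2 = 625
BF = 625 * 16 / 16 = 625 BF

625


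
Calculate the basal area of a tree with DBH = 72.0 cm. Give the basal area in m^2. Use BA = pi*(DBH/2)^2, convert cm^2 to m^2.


Formula: BA = pi * (DBH/2)^2 / 10000  (cm^2 to m^2)
Radius = DBH/2 = 72.0/2 = 36.0 cm
BA = pi * 36.0^2 / 10000
   = 4071.5041 cm^2 / 10000
   = 0.4072 m^2

0.4072


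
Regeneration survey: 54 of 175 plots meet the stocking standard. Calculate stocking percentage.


Formula: Stocking % = stocked plots / total plots * 100
Stocking = 54 / 175 * 100
Stocking = 0.3086 * 100 = 30.9%

30.9


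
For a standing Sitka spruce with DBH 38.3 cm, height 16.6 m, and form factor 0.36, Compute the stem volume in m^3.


Formula: V = pi * (DBH/200)^2 * H * ff
Radius = DBH/200 = 38.3/200 = 0.1915 m
Radius^2 = 0.1915^2 = 0.03667225 m^2
V = pi * 0.03667225 * 16.6 * 0.36
V = 0.688 m^3

0.688


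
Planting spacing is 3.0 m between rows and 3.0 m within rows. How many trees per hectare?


Formula: TPH = 10000 m^2/ha / (spacing_x * spacing_y)
Area per tree = 3.0 m * 3.0 m = 9.0 m^2
TPH = 10000 / 9.0 = 1111 trees/ha

1111


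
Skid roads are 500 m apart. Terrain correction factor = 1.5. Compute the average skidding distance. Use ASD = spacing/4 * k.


Formula: ASD = (spacing / 4) * correction
Uncorrected distance = spacing / 4 = 500 / 4 = 125 m
ASD = 125 * 1.5 = 188 m

188


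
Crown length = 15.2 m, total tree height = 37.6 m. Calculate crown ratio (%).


Formula: Crown Ratio = (Crown Length / Total Height) * 100
CR = (15.2 m / 37.6 m) * 100
CR = 0.4043 * 100 = 40.4%

40.4


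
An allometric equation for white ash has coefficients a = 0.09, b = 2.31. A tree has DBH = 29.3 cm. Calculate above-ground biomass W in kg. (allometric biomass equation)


Formula: W = a * DBH^b  (allometric power law)
DBH^b = 29.3^2.31 = 2446.0437
W = 0.09 * 2446.0437 = 220.1 kg

220.1


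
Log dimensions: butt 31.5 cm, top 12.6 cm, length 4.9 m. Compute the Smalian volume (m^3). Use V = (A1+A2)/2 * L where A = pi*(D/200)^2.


Smalian: V = (A1 + A2)/2 * L,  A = pi*(D/200)^2
A1 = pi*(31.5/200)^2 = 0.077931 m^2
A2 = pi*(12.6/200)^2 = 0.012469 m^2
V = (0.077931+0.012469)/2*4.9 = 0.2215 m^3

0.2215


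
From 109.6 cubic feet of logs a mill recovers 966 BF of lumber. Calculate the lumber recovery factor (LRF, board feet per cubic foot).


Formula: LRF = Lumber Output (BF) / Log Input (ft^3)
LRF = 966 BF / 109.6 ft^3
LRF = 8.81 BF/ft^3

8.81


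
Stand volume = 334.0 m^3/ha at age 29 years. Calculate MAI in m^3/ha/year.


Formula: MAI = Total Volume / Stand Age
MAI = 334.0 m^3/ha / 29 years
MAI = 11.52 m^3/ha/year

11.52


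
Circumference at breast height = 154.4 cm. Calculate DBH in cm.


Formula: DBH = C / pi
DBH = 154.4 / pi
pi = 3.14159...
DBH = 49.1 cm

49.1


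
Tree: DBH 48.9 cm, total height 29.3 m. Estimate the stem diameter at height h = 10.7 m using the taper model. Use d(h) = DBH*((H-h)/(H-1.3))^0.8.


Taper: d(h) = DBH * ((H - h) / (H - 1.3))^0.8
Numerator = H - h = 29.3 - 10.7 = 18.6 m
Denominator = H - 1.3 = 29.3 - 1.3 = 28.0 m
Ratio = 18.6 / 28.0 = 0.66429
d = 48.9 * 0.66429^0.8 = 35.3 cm

35.3


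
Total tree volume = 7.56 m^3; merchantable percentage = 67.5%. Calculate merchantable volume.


Formula: MV = V_total * (merchantable_pct / 100)
Merchantable fraction = 67.5% / 100 = 0.675
MV = 7.56 m^3 * 0.675 = 5.103 m^3

5.103


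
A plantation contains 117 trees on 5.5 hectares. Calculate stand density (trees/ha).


Formula: Stand Density = N_trees / Area_ha
Density = 117 trees / 5.5 ha
Density = 21 trees/ha

21


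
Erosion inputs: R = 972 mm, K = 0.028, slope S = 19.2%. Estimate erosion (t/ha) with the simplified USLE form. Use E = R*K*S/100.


Formula: E = R * K * S / 100  (simplified USLE)
R * K = 972 * 0.028 = 27.216
E = 27.216 * 19.2 / 100 = 5.23 t/ha

5.23


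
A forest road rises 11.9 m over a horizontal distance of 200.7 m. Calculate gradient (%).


Formula: Gradient = rise / run * 100
Gradient = 11.9 / 200.7 * 100 = 5.9%

5.9


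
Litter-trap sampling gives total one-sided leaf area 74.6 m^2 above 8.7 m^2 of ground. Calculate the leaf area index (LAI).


Formula: LAI = total leaf area / ground area  (dimensionless)
LAI = 74.6 m^2 / 8.7 m^2
LAI = 8.57

8.57


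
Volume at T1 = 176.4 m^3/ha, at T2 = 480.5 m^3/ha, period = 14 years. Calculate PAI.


Formula: PAI = (V_T2 - V_T1) / (T2 - T1)
Volume increment = 480.5 - 176.4 = 304.1 m^3/ha
PAI = 304.1 / 14 = 21.72 m^3/ha/year

21.72


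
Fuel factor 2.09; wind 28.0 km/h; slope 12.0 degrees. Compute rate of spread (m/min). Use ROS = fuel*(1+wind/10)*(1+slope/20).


Formula: ROS = fuel * (1 + wind/10) * (1 + slope/20)
Wind factor = 1 + 28.0/10 = 3.8
Slope factor = 1 + 12.0/20 = 1.6
ROS = 2.09 * 3.8 * 1.6 = 12.71 m/min

12.71


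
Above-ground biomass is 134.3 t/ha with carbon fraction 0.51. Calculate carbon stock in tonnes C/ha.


Formula: Carbon Stock = Biomass * Carbon Fraction
C = 134.3 t/ha * 0.51
C = 68.5 t C/ha

68.5


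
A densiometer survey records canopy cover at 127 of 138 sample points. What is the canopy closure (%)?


Formula: Canopy closure = covered points / total points * 100
Closure = 127 / 138 * 100
Closure = 0.9203 * 100 = 92.0%

92.0


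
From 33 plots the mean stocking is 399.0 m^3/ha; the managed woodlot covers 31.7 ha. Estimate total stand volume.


Formula: Total Volume = Mean Volume per ha * Total Area
Total Volume = 399.0 m^3/ha * 31.7 ha
Total Volume = 12648 m^3

12648


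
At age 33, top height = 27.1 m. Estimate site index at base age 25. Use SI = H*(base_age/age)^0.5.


Formula: SI = H_dom * (base_age / age)^0.5
Age ratio = 25 / 33 = 0.75758
sqrt(age_ratio) = 0.87039
SI = 27.1 * 0.87039 = 23.6 m

23.6


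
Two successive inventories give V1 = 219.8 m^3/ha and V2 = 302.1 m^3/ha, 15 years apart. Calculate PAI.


Formula: PAI = (V_T2 - V_T1) / (T2 - T1)
Volume increment = 302.1 - 219.8 = 82.3 m^3/ha
PAI = 82.3 / 15 = 5.49 m^3/ha/year

5.49


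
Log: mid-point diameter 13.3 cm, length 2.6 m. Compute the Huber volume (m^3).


Huber: V = Am * L,  Am = pi*(Dm/200)^2
Am = pi*(13.3/200)^2 = 0.013893 m^2
V = 0.013893*2.6 = 0.0361 m^3

0.0361


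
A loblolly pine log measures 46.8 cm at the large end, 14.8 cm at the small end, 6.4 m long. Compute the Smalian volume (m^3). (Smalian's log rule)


Smalian: V = (A1 + A2)/2 * L,  A = pi*(D/200)^2
A1 = pi*(46.8/200)^2 = 0.172021 m^2
A2 = pi*(14.8/200)^2 = 0.017203 m^2
V = (0.172021+0.017203)/2*6.4 = 0.6055 m^3

0.6055


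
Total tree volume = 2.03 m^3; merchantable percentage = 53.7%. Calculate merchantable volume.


Formula: MV = V_total * (merchantable_pct / 100)
Merchantable fraction = 53.7% / 100 = 0.537
MV = 2.03 m^3 * 0.537 = 1.09 m^3

1.09


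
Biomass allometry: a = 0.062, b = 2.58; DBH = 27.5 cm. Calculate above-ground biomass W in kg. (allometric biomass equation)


Formula: W = a * DBH^b  (allometric power law)
DBH^b = 27.5^2.58 = 5169.8549
W = 0.062 * 5169.8549 = 320.5 kg

320.5


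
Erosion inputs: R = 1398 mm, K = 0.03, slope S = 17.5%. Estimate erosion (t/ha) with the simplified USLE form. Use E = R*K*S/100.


Formula: E = R * K * S / 100  (simplified USLE)
R * K = 1398 * 0.03 = 41.94
E = 41.94 * 17.5 / 100 = 7.34 t/ha

7.34


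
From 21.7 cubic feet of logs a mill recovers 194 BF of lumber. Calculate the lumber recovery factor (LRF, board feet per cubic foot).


Formula: LRF = Lumber Output (BF) / Log Input (ft^3)
LRF = 194 BF / 21.7 ft^3
LRF = 8.94 BF/ft^3

8.94


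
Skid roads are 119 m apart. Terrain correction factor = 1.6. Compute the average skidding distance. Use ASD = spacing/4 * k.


Formula: ASD = (spacing / 4) * correction
Uncorrected distance = spacing / 4 = 119 / 4 = 29.75 m
ASD = 29.75 * 1.6 = 48 m

48


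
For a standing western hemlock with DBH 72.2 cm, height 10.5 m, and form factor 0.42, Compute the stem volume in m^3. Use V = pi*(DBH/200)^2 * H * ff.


Formula: V = pi * (DBH/200)^2 * H * ff
Radius = DBH/200 = 72.2/200 = 0.361 m
Radius^2 = 0.361^2 = 0.130321 m^2
V = pi * 0.130321 * 10.5 * 0.42
V = 1.806 m^3

1.806


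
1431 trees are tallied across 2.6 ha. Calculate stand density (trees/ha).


Formula: Stand Density = N_trees / Area_ha
Density = 1431 trees / 2.6 ha
Density = 550 trees/ha

550


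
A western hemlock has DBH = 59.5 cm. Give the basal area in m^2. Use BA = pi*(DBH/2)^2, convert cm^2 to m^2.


Formula: BA = pi * (DBH/2)^2 / 10000  (cm^2 to m^2)
Radius = DBH/2 = 59.5/2 = 29.75 cm
BA = pi * 29.75^2 / 10000
   = 2780.5058 cm^2 / 10000
   = 0.2781 m^2

0.2781


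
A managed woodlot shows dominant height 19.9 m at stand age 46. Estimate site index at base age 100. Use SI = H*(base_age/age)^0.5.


Formula: SI = H_dom * (base_age / age)^0.5
Age ratio = 100 / 46 = 2.17391
sqrt(age_ratio) = 1.47442
SI = 19.9 * 1.47442 = 29.3 m

29.3


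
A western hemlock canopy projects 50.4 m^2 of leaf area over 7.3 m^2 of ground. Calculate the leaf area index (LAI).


Formula: LAI = total leaf area / ground area  (dimensionless)
LAI = 50.4 m^2 / 7.3 m^2
LAI = 6.9

6.9


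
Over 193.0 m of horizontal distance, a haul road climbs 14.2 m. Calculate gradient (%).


Formula: Gradient = rise / run * 100
Gradient = 14.2 / 193.0 * 100 = 7.4%

7.4


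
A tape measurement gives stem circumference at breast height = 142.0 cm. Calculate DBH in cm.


Formula: DBH = C / pi
DBH = 142.0 / pi
pi = 3.14159...
DBH = 45.2 cm

45.2


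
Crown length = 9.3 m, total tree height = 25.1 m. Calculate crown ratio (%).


Formula: Crown Ratio = (Crown Length / Total Height) * 100
CR = (9.3 m / 25.1 m) * 100
CR = 0.3705 * 100 = 37.1%

37.1


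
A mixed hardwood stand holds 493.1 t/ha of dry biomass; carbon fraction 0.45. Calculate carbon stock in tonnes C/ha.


Formula: Carbon Stock = Biomass * Carbon Fraction
C = 493.1 t/ha * 0.45
C = 221.9 t C/ha

221.9


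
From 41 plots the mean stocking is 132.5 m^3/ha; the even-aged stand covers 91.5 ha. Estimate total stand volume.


Formula: Total Volume = Mean Volume per ha * Total Area
Total Volume = 132.5 m^3/ha * 91.5 ha
Total Volume = 12124 m^3

12124


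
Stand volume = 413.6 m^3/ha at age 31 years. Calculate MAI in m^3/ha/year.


Formula: MAI = Total Volume / Stand Age
MAI = 413.6 m^3/ha / 31 years
MAI = 13.34 m^3/ha/year

13.34


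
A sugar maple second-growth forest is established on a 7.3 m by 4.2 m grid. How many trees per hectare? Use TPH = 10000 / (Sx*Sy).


Formula: TPH = 10000 m^2/ha / (spacing_x * spacing_y)
Area per tree = 7.3 m * 4.2 m = 30.66 m^2
TPH = 10000 / 30.66 = 326 trees/ha

326


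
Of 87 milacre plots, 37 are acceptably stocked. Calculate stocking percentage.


Formula: Stocking % = stocked plots / total plots * 100
Stocking = 37 / 87 * 100
Stocking = 0.4253 * 100 = 42.5%

42.5


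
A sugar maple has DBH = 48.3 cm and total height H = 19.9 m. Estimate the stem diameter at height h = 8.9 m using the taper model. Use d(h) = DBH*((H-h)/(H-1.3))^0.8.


Taper: d(h) = DBH * ((H - h) / (H - 1.3))^0.8
Numerator = H - h = 19.9 - 8.9 = 11.0 m
Denominator = H - 1.3 = 19.9 - 1.3 = 18.6 m
Ratio = 11.0 / 18.6 = 0.5914
d = 48.3 * 0.5914^0.8 = 31.7 cm

31.7


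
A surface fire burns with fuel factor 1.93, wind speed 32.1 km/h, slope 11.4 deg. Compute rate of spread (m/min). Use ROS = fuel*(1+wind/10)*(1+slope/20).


Formula: ROS = fuel * (1 + wind/10) * (1 + slope/20)
Wind factor = 1 + 32.1/10 = 4.21
Slope factor = 1 + 11.4/20 = 1.57
ROS = 1.93 * 4.21 * 1.57 = 12.76 m/min

12.76


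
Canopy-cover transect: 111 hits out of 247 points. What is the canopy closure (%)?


Formula: Canopy closure = covered points / total points * 100
Closure = 111 / 247 * 100
Closure = 0.4494 * 100 = 44.9%

44.9


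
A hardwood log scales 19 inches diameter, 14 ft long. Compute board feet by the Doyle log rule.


Doyle: BF = (D - 4)^2 * L / 16
Adjusted diameter = 19 - 4 = 15 in
(D-4)^2 = 15^2 = 225
BF = 225 * 14 / 16 = 197 BF

197


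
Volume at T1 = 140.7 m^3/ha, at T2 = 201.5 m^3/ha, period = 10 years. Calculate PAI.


Formula: PAI = (V_T2 - V_T1) / (T2 - T1)
Volume increment = 201.5 - 140.7 = 60.8 m^3/ha
PAI = 60.8 / 10 = 6.08 m^3/ha/year

6.08


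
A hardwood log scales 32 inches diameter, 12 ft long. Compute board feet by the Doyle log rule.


Doyle: BF = (D - 4)^2 * L / 16
Adjusted diameter = 32 - 4 = 28 in
(D-4)^2 = 28^2 = 784
BF = 784 * 12 / 16 = 588 BF

588


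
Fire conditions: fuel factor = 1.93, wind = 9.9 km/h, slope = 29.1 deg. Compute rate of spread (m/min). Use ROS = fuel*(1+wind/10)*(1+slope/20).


Formula: ROS = fuel * (1 + wind/10) * (1 + slope/20)
Wind factor = 1 + 9.9/10 = 1.99
Slope factor = 1 + 29.1/20 = 2.455
ROS = 1.93 * 1.99 * 2.455 = 9.43 m/min

9.43


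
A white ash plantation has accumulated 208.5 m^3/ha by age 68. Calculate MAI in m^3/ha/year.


Formula: MAI = Total Volume / Stand Age
MAI = 208.5 m^3/ha / 68 years
MAI = 3.07 m^3/ha/year

3.07


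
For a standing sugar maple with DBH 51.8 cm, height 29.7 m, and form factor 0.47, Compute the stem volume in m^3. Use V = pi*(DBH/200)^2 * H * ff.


Formula: V = pi * (DBH/200)^2 * H * ff
Radius = DBH/200 = 51.8/200 = 0.259 m
Radius^2 = 0.259^2 = 0.067081 m^2
V = pi * 0.067081 * 29.7 * 0.47
V = 2.942 m^3

2.942


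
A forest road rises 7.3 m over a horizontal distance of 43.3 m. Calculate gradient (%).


Formula: Gradient = rise / run * 100
Gradient = 7.3 / 43.3 * 100 = 16.9%

16.9


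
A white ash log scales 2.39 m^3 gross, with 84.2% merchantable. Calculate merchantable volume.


Formula: MV = V_total * (merchantable_pct / 100)
Merchantable fraction = 84.2% / 100 = 0.842
MV = 2.39 m^3 * 0.842 = 2.012 m^3

2.012


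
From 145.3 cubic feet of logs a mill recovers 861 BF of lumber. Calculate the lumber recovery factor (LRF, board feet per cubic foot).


Formula: LRF = Lumber Output (BF) / Log Input (ft^3)
LRF = 861 BF / 145.3 ft^3
LRF = 5.93 BF/ft^3

5.93


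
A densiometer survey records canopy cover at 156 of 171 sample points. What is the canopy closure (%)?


Formula: Canopy closure = covered points / total points * 100
Closure = 156 / 171 * 100
Closure = 0.9123 * 100 = 91.2%

91.2


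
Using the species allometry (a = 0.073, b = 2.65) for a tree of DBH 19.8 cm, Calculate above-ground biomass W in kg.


Formula: W = a * DBH^b  (allometric power law)
DBH^b = 19.8^2.65 = 2730.0007
W = 0.073 * 2730.0007 = 199.3 kg

199.3


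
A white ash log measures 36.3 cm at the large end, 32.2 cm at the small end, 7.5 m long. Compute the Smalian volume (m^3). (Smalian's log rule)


Smalian: V = (A1 + A2)/2 * L,  A = pi*(D/200)^2
A1 = pi*(36.3/200)^2 = 0.103491 m^2
A2 = pi*(32.2/200)^2 = 0.081433 m^2
V = (0.103491+0.081433)/2*7.5 = 0.6935 m^3

0.6935


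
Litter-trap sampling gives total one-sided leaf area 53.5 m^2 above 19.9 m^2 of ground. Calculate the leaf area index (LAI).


Formula: LAI = total leaf area / ground area  (dimensionless)
LAI = 53.5 m^2 / 19.9 m^2
LAI = 2.69

2.69


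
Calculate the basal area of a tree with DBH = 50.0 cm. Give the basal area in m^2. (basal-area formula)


Formula: BA = pi * (DBH/2)^2 / 10000  (cm^2 to m^2)
Radius = DBH/2 = 50.0/2 = 25.0 cm
BA = pi * 25.0^2 / 10000
   = 1963.4954 cm^2 / 10000
   = 0.1963 m^2

0.1963


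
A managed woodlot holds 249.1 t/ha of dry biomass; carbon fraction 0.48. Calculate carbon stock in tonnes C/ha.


Formula: Carbon Stock = Biomass * Carbon Fraction
C = 249.1 t/ha * 0.48
C = 119.6 t C/ha

119.6


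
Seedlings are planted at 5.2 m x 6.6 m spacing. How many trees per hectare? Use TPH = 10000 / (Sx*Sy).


Formula: TPH = 10000 m^2/ha / (spacing_x * spacing_y)
Area per tree = 5.2 m * 6.6 m = 34.32 m^2
TPH = 10000 / 34.32 = 291 trees/ha

291


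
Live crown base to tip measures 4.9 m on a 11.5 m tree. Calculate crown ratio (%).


Formula: Crown Ratio = (Crown Length / Total Height) * 100
CR = (4.9 m / 11.5 m) * 100
CR = 0.4261 * 100 = 42.6%

42.6


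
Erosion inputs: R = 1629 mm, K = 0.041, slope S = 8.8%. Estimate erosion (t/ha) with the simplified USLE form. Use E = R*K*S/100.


Formula: E = R * K * S / 100  (simplified USLE)
R * K = 1629 * 0.041 = 66.789
E = 66.789 * 8.8 / 100 = 5.88 t/ha

5.88


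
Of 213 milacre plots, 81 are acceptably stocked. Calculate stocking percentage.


Formula: Stocking % = stocked plots / total plots * 100
Stocking = 81 / 213 * 100
Stocking = 0.3803 * 100 = 38.0%

38.0


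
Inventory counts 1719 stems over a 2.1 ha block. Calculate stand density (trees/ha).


Formula: Stand Density = N_trees / Area_ha
Density = 1719 trees / 2.1 ha
Density = 819 trees/ha

819


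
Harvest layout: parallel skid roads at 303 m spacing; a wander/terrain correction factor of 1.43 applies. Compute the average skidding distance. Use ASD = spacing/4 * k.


Formula: ASD = (spacing / 4) * correction
Uncorrected distance = spacing / 4 = 303 / 4 = 75.75 m
ASD = 75.75 * 1.43 = 108 m

108


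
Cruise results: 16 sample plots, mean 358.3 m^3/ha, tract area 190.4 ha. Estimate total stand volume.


Formula: Total Volume = Mean Volume per ha * Total Area
Total Volume = 358.3 m^3/ha * 190.4 ha
Total Volume = 68220 m^3

68220


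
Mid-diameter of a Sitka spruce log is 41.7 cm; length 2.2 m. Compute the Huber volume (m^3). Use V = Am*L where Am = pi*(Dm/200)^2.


Huber: V = Am * L,  Am = pi*(Dm/200)^2
Am = pi*(41.7/200)^2 = 0.136572 m^2
V = 0.136572*2.2 = 0.3005 m^3

0.3005


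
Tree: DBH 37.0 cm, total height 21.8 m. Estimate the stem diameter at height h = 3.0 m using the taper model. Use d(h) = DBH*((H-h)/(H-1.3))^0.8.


Taper: d(h) = DBH * ((H - h) / (H - 1.3))^0.8
Numerator = H - h = 21.8 - 3.0 = 18.8 m
Denominator = H - 1.3 = 21.8 - 1.3 = 20.5 m
Ratio = 18.8 / 20.5 = 0.91707
d = 37.0 * 0.91707^0.8 = 34.5 cm

34.5


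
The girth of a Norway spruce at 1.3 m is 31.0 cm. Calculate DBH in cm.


Formula: DBH = C / pi
DBH = 31.0 / pi
pi = 3.14159...
DBH = 9.9 cm

9.9


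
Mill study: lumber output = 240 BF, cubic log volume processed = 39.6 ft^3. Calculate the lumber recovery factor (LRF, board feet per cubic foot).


Formula: LRF = Lumber Output (BF) / Log Input (ft^3)
LRF = 240 BF / 39.6 ft^3
LRF = 6.06 BF/ft^3

6.06


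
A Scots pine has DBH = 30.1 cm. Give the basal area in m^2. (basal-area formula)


Formula: BA = pi * (DBH/2)^2 / 10000  (cm^2 to m^2)
Radius = DBH/2 = 30.1/2 = 15.05 cm
BA = pi * 15.05^2 / 10000
   = 711.5786 cm^2 / 10000
   = 0.0712 m^2

0.0712


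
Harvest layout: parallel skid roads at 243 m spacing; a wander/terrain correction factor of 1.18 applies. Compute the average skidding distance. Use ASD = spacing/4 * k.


Formula: ASD = (spacing / 4) * correction
Uncorrected distance = spacing / 4 = 243 / 4 = 60.75 m
ASD = 60.75 * 1.18 = 72 m

72


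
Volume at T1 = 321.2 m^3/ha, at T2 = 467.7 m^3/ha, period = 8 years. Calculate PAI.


Formula: PAI = (V_T2 - V_T1) / (T2 - T1)
Volume increment = 467.7 - 321.2 = 146.5 m^3/ha
PAI = 146.5 / 8 = 18.31 m^3/ha/year

18.31


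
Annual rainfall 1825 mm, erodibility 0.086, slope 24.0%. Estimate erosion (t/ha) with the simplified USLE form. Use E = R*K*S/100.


Formula: E = R * K * S / 100  (simplified USLE)
R * K = 1825 * 0.086 = 156.95
E = 156.95 * 24.0 / 100 = 37.67 t/ha

37.67


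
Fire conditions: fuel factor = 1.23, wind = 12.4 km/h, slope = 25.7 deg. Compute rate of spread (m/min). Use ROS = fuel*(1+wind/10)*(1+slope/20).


Formula: ROS = fuel * (1 + wind/10) * (1 + slope/20)
Wind factor = 1 + 12.4/10 = 2.24
Slope factor = 1 + 25.7/20 = 2.285
ROS = 1.23 * 2.24 * 2.285 = 6.3 m/min

6.3


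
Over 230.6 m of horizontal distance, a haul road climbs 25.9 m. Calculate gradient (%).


Formula: Gradient = rise / run * 100
Gradient = 25.9 / 230.6 * 100 = 11.2%

11.2


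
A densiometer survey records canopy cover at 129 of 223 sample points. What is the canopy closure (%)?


Formula: Canopy closure = covered points / total points * 100
Closure = 129 / 223 * 100
Closure = 0.5785 * 100 = 57.8%

57.8


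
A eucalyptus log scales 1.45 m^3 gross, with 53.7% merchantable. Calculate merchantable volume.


Formula: MV = V_total * (merchantable_pct / 100)
Merchantable fraction = 53.7% / 100 = 0.537
MV = 1.45 m^3 * 0.537 = 0.779 m^3

0.779


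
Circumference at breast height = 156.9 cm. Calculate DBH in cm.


Formula: DBH = C / pi
DBH = 156.9 / pi
pi = 3.14159...
DBH = 49.9 cm

49.9


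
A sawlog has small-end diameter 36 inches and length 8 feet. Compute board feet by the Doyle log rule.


Doyle: BF = (D - 4)^2 * L / 16
Adjusted diameter = 36 - 4 = 32 in
(D-4)^2 = 32^2 = 1024
BF = 1024 * 8 / 16 = 512 BF

512


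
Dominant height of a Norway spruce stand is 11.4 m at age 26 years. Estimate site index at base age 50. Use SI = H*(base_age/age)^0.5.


Formula: SI = H_dom * (base_age / age)^0.5
Age ratio = 50 / 26 = 1.92308
sqrt(age_ratio) = 1.38675
SI = 11.4 * 1.38675 = 15.8 m

15.8


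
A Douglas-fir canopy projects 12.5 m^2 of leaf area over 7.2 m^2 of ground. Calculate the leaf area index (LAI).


Formula: LAI = total leaf area / ground area  (dimensionless)
LAI = 12.5 m^2 / 7.2 m^2
LAI = 1.74

1.74


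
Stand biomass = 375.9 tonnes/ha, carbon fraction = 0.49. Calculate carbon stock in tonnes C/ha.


Formula: Carbon Stock = Biomass * Carbon Fraction
C = 375.9 t/ha * 0.49
C = 184.2 t C/ha

184.2


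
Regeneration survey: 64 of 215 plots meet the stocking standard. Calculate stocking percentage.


Formula: Stocking % = stocked plots / total plots * 100
Stocking = 64 / 215 * 100
Stocking = 0.2977 * 100 = 29.8%

29.8


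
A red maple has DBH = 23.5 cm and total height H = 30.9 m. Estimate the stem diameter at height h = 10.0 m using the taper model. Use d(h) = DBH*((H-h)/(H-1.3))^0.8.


Taper: d(h) = DBH * ((H - h) / (H - 1.3))^0.8
Numerator = H - h = 30.9 - 10.0 = 20.9 m
Denominator = H - 1.3 = 30.9 - 1.3 = 29.6 m
Ratio = 20.9 / 29.6 = 0.70608
d = 23.5 * 0.70608^0.8 = 17.8 cm

17.8


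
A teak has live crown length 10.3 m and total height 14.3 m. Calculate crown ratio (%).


Formula: Crown Ratio = (Crown Length / Total Height) * 100
CR = (10.3 m / 14.3 m) * 100
CR = 0.7203 * 100 = 72.0%

72.0


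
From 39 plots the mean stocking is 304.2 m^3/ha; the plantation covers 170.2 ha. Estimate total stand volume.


Formula: Total Volume = Mean Volume per ha * Total Area
Total Volume = 304.2 m^3/ha * 170.2 ha
Total Volume = 51775 m^3

51775


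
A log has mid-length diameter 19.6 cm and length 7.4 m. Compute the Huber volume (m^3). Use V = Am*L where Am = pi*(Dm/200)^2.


Huber: V = Am * L,  Am = pi*(Dm/200)^2
Am = pi*(19.6/200)^2 = 0.030172 m^2
V = 0.030172*7.4 = 0.2233 m^3

0.2233


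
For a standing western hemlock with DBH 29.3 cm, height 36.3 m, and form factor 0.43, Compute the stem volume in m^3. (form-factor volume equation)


Formula: V = pi * (DBH/200)^2 * H * ff
Radius = DBH/200 = 29.3/200 = 0.1465 m
Radius^2 = 0.1465^2 = 0.02146225 m^2
V = pi * 0.02146225 * 36.3 * 0.43
V = 1.052 m^3

1.052


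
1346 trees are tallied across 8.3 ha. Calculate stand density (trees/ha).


Formula: Stand Density = N_trees / Area_ha
Density = 1346 trees / 8.3 ha
Density = 162 trees/ha

162


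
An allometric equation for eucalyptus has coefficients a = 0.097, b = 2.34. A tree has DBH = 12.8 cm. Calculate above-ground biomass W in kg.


Formula: W = a * DBH^b  (allometric power law)
DBH^b = 12.8^2.34 = 389.8265
W = 0.097 * 389.8265 = 37.8 kg

37.8


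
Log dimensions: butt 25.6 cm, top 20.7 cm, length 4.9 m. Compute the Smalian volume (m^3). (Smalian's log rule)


Smalian: V = (A1 + A2)/2 * L,  A = pi*(D/200)^2
A1 = pi*(25.6/200)^2 = 0.051472 m^2
A2 = pi*(20.7/200)^2 = 0.033654 m^2
V = (0.051472+0.033654)/2*4.9 = 0.2086 m^3

0.2086


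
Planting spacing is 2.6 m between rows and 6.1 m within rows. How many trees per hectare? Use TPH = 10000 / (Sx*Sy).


Formula: TPH = 10000 m^2/ha / (spacing_x * spacing_y)
Area per tree = 2.6 m * 6.1 m = 15.86 m^2
TPH = 10000 / 15.86 = 631 trees/ha

631


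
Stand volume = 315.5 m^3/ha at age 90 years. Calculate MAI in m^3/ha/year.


Formula: MAI = Total Volume / Stand Age
MAI = 315.5 m^3/ha / 90 years
MAI = 3.51 m^3/ha/year

3.51


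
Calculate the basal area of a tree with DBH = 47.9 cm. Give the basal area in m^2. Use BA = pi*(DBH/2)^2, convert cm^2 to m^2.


Formula: BA = pi * (DBH/2)^2 / 10000  (cm^2 to m^2)
Radius = DBH/2 = 47.9/2 = 23.95 cm
BA = pi * 23.95^2 / 10000
   = 1802.0254 cm^2 / 10000
   = 0.1802 m^2

0.1802


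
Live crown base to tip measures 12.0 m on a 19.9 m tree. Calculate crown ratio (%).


Formula: Crown Ratio = (Crown Length / Total Height) * 100
CR = (12.0 m / 19.9 m) * 100
CR = 0.603 * 100 = 60.3%

60.3


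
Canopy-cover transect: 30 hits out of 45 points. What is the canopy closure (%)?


Formula: Canopy closure = covered points / total points * 100
Closure = 30 / 45 * 100
Closure = 0.6667 * 100 = 66.7%

66.7


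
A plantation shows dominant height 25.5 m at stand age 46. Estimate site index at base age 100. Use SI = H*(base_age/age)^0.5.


Formula: SI = H_dom * (base_age / age)^0.5
Age ratio = 100 / 46 = 2.17391
sqrt(age_ratio) = 1.47442
SI = 25.5 * 1.47442 = 37.6 m

37.6


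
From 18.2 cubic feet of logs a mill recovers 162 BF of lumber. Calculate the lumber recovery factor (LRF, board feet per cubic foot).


Formula: LRF = Lumber Output (BF) / Log Input (ft^3)
LRF = 162 BF / 18.2 ft^3
LRF = 8.9 BF/ft^3

8.9


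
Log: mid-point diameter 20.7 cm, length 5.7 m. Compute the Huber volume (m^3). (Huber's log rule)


Huber: V = Am * L,  Am = pi*(Dm/200)^2
Am = pi*(20.7/200)^2 = 0.033654 m^2
V = 0.033654*5.7 = 0.1918 m^3

0.1918


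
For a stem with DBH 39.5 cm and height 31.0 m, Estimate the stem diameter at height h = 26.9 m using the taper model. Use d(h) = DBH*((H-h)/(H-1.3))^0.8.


Taper: d(h) = DBH * ((H - h) / (H - 1.3))^0.8
Numerator = H - h = 31.0 - 26.9 = 4.1 m
Denominator = H - 1.3 = 31.0 - 1.3 = 29.7 m
Ratio = 4.1 / 29.7 = 0.13805
d = 39.5 * 0.13805^0.8 = 8.1 cm

8.1


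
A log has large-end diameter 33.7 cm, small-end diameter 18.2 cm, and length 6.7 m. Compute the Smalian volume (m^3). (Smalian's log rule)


Smalian: V = (A1 + A2)/2 * L,  A = pi*(D/200)^2
A1 = pi*(33.7/200)^2 = 0.089197 m^2
A2 = pi*(18.2/200)^2 = 0.026016 m^2
V = (0.089197+0.026016)/2*6.7 = 0.386 m^3

0.386


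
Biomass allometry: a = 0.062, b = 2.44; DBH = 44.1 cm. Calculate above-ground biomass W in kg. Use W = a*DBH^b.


Formula: W = a * DBH^b  (allometric power law)
DBH^b = 44.1^2.44 = 10290.3503
W = 0.062 * 10290.3503 = 638.0 kg

638.0


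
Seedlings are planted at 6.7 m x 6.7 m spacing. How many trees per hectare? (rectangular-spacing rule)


Formula: TPH = 10000 m^2/ha / (spacing_x * spacing_y)
Area per tree = 6.7 m * 6.7 m = 44.89 m^2
TPH = 10000 / 44.89 = 223 trees/ha

223


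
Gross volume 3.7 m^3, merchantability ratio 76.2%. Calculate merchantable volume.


Formula: MV = V_total * (merchantable_pct / 100)
Merchantable fraction = 76.2% / 100 = 0.762
MV = 3.7 m^3 * 0.762 = 2.819 m^3

2.819


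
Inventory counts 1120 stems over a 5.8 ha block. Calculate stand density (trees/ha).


Formula: Stand Density = N_trees / Area_ha
Density = 1120 trees / 5.8 ha
Density = 193 trees/ha

193


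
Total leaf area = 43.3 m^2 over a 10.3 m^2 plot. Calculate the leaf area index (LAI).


Formula: LAI = total leaf area / ground area  (dimensionless)
LAI = 43.3 m^2 / 10.3 m^2
LAI = 4.2

4.2


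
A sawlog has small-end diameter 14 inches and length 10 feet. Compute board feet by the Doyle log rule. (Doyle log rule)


Doyle: BF = (D - 4)^2 * L / 16
Adjusted diameter = 14 - 4 = 10 in
(D-4)^2 = 10^2 = 100
BF = 100 * 10 / 16 = 63 BF

63


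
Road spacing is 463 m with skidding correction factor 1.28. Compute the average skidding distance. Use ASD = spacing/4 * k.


Formula: ASD = (spacing / 4) * correction
Uncorrected distance = spacing / 4 = 463 / 4 = 115.75 m
ASD = 115.75 * 1.28 = 148 m

148


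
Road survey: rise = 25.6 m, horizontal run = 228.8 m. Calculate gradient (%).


Formula: Gradient = rise / run * 100
Gradient = 25.6 / 228.8 * 100 = 11.2%

11.2


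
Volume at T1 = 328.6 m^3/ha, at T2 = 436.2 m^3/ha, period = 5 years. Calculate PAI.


Formula: PAI = (V_T2 - V_T1) / (T2 - T1)
Volume increment = 436.2 - 328.6 = 107.6 m^3/ha
PAI = 107.6 / 5 = 21.52 m^3/ha/year

21.52


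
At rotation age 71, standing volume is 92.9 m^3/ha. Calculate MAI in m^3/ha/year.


Formula: MAI = Total Volume / Stand Age
MAI = 92.9 m^3/ha / 71 years
MAI = 1.31 m^3/ha/year

1.31


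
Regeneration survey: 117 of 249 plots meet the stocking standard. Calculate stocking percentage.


Formula: Stocking % = stocked plots / total plots * 100
Stocking = 117 / 249 * 100
Stocking = 0.4699 * 100 = 47.0%

47.0


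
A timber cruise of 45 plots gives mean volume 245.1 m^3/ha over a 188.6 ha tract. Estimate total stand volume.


Formula: Total Volume = Mean Volume per ha * Total Area
Total Volume = 245.1 m^3/ha * 188.6 ha
Total Volume = 46226 m^3

46226


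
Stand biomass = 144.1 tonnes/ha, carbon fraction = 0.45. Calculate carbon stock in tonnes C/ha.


Formula: Carbon Stock = Biomass * Carbon Fraction
C = 144.1 t/ha * 0.45
C = 64.8 t C/ha

64.8


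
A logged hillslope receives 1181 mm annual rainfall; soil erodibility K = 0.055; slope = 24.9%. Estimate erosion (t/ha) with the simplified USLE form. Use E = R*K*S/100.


Formula: E = R * K * S / 100  (simplified USLE)
R * K = 1181 * 0.055 = 64.955
E = 64.955 * 24.9 / 100 = 16.17 t/ha

16.17


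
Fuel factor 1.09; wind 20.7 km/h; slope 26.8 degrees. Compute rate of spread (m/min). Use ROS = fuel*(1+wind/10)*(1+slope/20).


Formula: ROS = fuel * (1 + wind/10) * (1 + slope/20)
Wind factor = 1 + 20.7/10 = 3.07
Slope factor = 1 + 26.8/20 = 2.34
ROS = 1.09 * 3.07 * 2.34 = 7.83 m/min

7.83


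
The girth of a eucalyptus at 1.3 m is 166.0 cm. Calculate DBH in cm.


Formula: DBH = C / pi
DBH = 166.0 / pi
pi = 3.14159...
DBH = 52.8 cm

52.8


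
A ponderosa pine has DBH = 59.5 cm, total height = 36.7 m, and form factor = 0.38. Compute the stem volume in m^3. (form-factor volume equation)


Formula: V = pi * (DBH/200)^2 * H * ff
Radius = DBH/200 = 59.5/200 = 0.2975 m
Radius^2 = 0.2975^2 = 0.08850625 m^2
V = pi * 0.08850625 * 36.7 * 0.38
V = 3.878 m^3

3.878


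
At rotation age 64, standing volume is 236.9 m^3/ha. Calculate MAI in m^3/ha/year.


Formula: MAI = Total Volume / Stand Age
MAI = 236.9 m^3/ha / 64 years
MAI = 3.7 m^3/ha/year

3.7


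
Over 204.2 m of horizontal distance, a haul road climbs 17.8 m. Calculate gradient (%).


Formula: Gradient = rise / run * 100
Gradient = 17.8 / 204.2 * 100 = 8.7%

8.7


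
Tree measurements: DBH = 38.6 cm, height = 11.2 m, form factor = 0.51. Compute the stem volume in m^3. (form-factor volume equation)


Formula: V = pi * (DBH/200)^2 * H * ff
Radius = DBH/200 = 38.6/200 = 0.193 m
Radius^2 = 0.193^2 = 0.037249 m^2
V = pi * 0.037249 * 11.2 * 0.51
V = 0.668 m^3

0.668


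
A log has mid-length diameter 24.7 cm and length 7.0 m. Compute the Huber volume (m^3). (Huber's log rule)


Huber: V = Am * L,  Am = pi*(Dm/200)^2
Am = pi*(24.7/200)^2 = 0.047916 m^2
V = 0.047916*7.0 = 0.3354 m^3

0.3354


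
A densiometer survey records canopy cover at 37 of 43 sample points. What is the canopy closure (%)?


Formula: Canopy closure = covered points / total points * 100
Closure = 37 / 43 * 100
Closure = 0.8605 * 100 = 86.0%

86.0


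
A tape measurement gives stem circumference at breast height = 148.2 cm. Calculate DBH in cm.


Formula: DBH = C / pi
DBH = 148.2 / pi
pi = 3.14159...
DBH = 47.2 cm

47.2


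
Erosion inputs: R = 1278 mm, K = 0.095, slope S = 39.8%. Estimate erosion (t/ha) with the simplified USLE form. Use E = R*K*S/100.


Formula: E = R * K * S / 100  (simplified USLE)
R * K = 1278 * 0.095 = 121.41
E = 121.41 * 39.8 / 100 = 48.32 t/ha

48.32


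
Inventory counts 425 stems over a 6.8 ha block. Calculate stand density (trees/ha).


Formula: Stand Density = N_trees / Area_ha
Density = 425 trees / 6.8 ha
Density = 63 trees/ha

63


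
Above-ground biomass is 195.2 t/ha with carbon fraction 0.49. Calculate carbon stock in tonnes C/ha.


Formula: Carbon Stock = Biomass * Carbon Fraction
C = 195.2 t/ha * 0.49
C = 95.6 t C/ha

95.6


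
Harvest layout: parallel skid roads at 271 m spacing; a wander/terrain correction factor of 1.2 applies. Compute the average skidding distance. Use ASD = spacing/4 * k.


Formula: ASD = (spacing / 4) * correction
Uncorrected distance = spacing / 4 = 271 / 4 = 67.75 m
ASD = 67.75 * 1.2 = 81 m

81


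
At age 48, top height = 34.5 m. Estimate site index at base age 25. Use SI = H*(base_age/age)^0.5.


Formula: SI = H_dom * (base_age / age)^0.5
Age ratio = 25 / 48 = 0.52083
sqrt(age_ratio) = 0.72169
SI = 34.5 * 0.72169 = 24.9 m

24.9


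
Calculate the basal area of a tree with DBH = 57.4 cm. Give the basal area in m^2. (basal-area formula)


Formula: BA = pi * (DBH/2)^2 / 10000  (cm^2 to m^2)
Radius = DBH/2 = 57.4/2 = 28.7 cm
BA = pi * 28.7^2 / 10000
   = 2587.6985 cm^2 / 10000
   = 0.2588 m^2

0.2588


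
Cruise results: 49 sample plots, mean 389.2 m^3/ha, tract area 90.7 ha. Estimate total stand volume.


Formula: Total Volume = Mean Volume per ha * Total Area
Total Volume = 389.2 m^3/ha * 90.7 ha
Total Volume = 35300 m^3

35300


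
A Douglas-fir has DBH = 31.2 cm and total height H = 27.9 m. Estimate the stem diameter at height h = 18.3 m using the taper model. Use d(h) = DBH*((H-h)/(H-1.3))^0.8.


Taper: d(h) = DBH * ((H - h) / (H - 1.3))^0.8
Numerator = H - h = 27.9 - 18.3 = 9.6 m
Denominator = H - 1.3 = 27.9 - 1.3 = 26.6 m
Ratio = 9.6 / 26.6 = 0.3609
d = 31.2 * 0.3609^0.8 = 13.8 cm

13.8


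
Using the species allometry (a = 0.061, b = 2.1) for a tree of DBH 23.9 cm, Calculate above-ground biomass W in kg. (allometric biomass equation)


Formula: W = a * DBH^b  (allometric power law)
DBH^b = 23.9^2.1 = 784.577
W = 0.061 * 784.577 = 47.9 kg

47.9


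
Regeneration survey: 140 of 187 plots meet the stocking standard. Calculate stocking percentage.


Formula: Stocking % = stocked plots / total plots * 100
Stocking = 140 / 187 * 100
Stocking = 0.7487 * 100 = 74.9%

74.9


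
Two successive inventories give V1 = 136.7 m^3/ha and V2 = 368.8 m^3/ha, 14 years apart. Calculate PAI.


Formula: PAI = (V_T2 - V_T1) / (T2 - T1)
Volume increment = 368.8 - 136.7 = 232.1 m^3/ha
PAI = 232.1 / 14 = 16.58 m^3/ha/year

16.58


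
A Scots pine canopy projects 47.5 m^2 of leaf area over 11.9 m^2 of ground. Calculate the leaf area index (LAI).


Formula: LAI = total leaf area / ground area  (dimensionless)
LAI = 47.5 m^2 / 11.9 m^2
LAI = 3.99

3.99


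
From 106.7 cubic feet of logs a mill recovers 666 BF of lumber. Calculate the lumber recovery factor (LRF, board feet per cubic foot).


Formula: LRF = Lumber Output (BF) / Log Input (ft^3)
LRF = 666 BF / 106.7 ft^3
LRF = 6.24 BF/ft^3

6.24


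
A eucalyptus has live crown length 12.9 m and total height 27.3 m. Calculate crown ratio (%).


Formula: Crown Ratio = (Crown Length / Total Height) * 100
CR = (12.9 m / 27.3 m) * 100
CR = 0.4725 * 100 = 47.3%

47.3


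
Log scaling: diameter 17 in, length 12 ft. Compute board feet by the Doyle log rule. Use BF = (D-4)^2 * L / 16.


Doyle: BF = (D - 4)^2 * L / 16
Adjusted diameter = 17 - 4 = 13 in
(D-4)^2 = 13^2 = 169
BF = 169 * 12 / 16 = 127 BF

127


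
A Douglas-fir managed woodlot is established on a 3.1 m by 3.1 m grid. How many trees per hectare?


Formula: TPH = 10000 m^2/ha / (spacing_x * spacing_y)
Area per tree = 3.1 m * 3.1 m = 9.61 m^2
TPH = 10000 / 9.61 = 1041 trees/ha

1041
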